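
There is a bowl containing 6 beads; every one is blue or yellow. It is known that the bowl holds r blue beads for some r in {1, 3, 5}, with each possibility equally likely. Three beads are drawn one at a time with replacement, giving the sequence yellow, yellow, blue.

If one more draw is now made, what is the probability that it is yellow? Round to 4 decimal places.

The likelihood of the observed sequence under each hypothesis: P(data | r = 1) = (5/6)(5/6)(1/6) = 25/216; P(data | r = 3) = (3/6)(3/6)(3/6) = 1/8; P(data | r = 5) = (1/6)(1/6)(5/6) = 5/216.
Multiplying each by its prior: 1/3 · 25/216 = 25/648, 1/3 · 1/8 = 1/24, 1/3 · 5/216 = 5/648; summing to 19/216.
Dividing through by the total gives posterior P(r = 1 | data) = 25/57, P(r = 3 | data) = 9/19, P(r = 5 | data) = 5/57.
So P(yellow next | data) = Σ P(yellow next | H) P(H | data) = (5/6)(25/57) + (1/2)(9/19) + (1/6)(5/57) = 211/342.

0.6170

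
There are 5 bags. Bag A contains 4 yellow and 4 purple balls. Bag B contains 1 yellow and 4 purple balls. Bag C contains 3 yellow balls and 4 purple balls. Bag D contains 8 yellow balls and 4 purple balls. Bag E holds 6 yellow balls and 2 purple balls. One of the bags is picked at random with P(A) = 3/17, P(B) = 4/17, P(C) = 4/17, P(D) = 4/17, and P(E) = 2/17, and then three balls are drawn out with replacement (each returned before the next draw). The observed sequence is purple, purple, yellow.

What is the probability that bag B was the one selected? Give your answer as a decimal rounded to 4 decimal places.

0.2787

Compute the likelihood of the observed sequence for each case: P(data | bag A) = (4/8)(4/8)(4/8) = 0.125; P(data | bag B) = (4/5)(4/5)(1/5) = 0.128; P(data | bag C) = (4/7)(4/7)(3/7) = 0.13994; P(data | bag D) = (4/12)(4/12)(8/12) = 0.074074; P(data | bag E) = (2/8)(2/8)(6/8) = 0.046875.
Multiplying each by its prior: 3/17 · 0.125 = 0.022059, 4/17 · 0.128 = 0.030118, 4/17 · 0.13994 = 0.032927, 4/17 · 0.074074 = 0.017429, 2/17 · 0.046875 = 0.0055147; with total 0.10805.
Therefore the posterior P(bag B | data) = (0.030118) / (0.10805) = 0.27874.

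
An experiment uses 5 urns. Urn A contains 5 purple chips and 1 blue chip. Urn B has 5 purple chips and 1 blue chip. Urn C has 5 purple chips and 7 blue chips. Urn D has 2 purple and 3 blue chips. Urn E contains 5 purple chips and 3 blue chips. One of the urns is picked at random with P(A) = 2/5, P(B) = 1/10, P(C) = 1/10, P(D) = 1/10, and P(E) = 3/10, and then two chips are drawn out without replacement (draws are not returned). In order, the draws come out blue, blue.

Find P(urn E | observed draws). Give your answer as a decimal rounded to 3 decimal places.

Under each hypothesis, the probability of the observed sequence is: P(data | urn A) = (1/6)(0/5) = 0; P(data | urn B) = (1/6)(0/5) = 0; P(data | urn C) = (7/12)(6/11) = 0.31818; P(data | urn D) = (3/5)(2/4) = 0.3; P(data | urn E) = (3/8)(2/7) = 0.10714.
The prior-weighted likelihoods are 2/5 · 0 = 0, 1/10 · 0 = 0, 1/10 · 0.31818 = 0.031818, 1/10 · 0.3 = 0.03, 3/10 · 0.10714 = 0.032143; these sum to 0.093961.
Hence P(urn E | data) = (0.032143) / (0.093961) = 0.34209.

0.342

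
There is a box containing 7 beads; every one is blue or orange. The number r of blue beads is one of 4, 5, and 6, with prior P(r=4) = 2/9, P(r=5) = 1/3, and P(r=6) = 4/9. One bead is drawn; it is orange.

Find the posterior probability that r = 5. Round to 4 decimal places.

For each hypothesis, P(data | H) works out to: P(data | r = 4) = (3/7) = 3/7; P(data | r = 5) = (2/7) = 2/7; P(data | r = 6) = (1/7) = 1/7.
Multiplying each by its prior: 2/9 · 3/7 = 2/21, 1/3 · 2/7 = 2/21, 4/9 · 1/7 = 4/63; these sum to 16/63.
By Bayes' rule, P(r = 5 | data) = (2/21) / (16/63) = 3/8.

0.3750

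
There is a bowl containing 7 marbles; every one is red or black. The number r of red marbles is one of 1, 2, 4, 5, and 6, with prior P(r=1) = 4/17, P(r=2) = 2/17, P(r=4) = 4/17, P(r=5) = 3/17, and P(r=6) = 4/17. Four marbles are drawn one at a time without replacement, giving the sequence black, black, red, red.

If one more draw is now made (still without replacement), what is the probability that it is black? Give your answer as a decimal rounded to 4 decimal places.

Compute the likelihood of the observed sequence for each case: P(data | r = 1) = (6/7)(5/6)(1/5)(0/4) = 0; P(data | r = 2) = (5/7)(4/6)(2/5)(1/4) = 0.047619; P(data | r = 4) = (3/7)(2/6)(4/5)(3/4) = 0.085714; P(data | r = 5) = (2/7)(1/6)(5/5)(4/4) = 0.047619; P(data | r = 6) = (1/7)(0/6) = 0.
The prior-weighted likelihoods are 4/17 · 0 = 0, 2/17 · 0.047619 = 0.0056022, 4/17 · 0.085714 = 0.020168, 3/17 · 0.047619 = 0.0084034, 4/17 · 0 = 0; summing to 0.034174.
Normalising, the posterior is P(r = 1 | data) = 0, P(r = 2 | data) = 0.16393, P(r = 4 | data) = 0.59016, P(r = 5 | data) = 0.2459, P(r = 6 | data) = 0.
The predictive probability is P(black next | data) = (1)(0.16393) + (1/3)(0.59016) + (0)(0.2459) = 0.36066.

0.3607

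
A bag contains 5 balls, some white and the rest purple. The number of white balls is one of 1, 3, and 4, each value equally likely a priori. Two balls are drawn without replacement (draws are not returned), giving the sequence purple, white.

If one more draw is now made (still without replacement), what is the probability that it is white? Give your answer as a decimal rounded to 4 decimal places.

For each hypothesis, P(data | H) works out to: P(data | r = 1) = (4/5)(1/4) = 1/5; P(data | r = 3) = (2/5)(3/4) = 3/10; P(data | r = 4) = (1/5)(4/4) = 1/5.
Weighting by the prior gives 1/3 · 1/5 = 1/15, 1/3 · 3/10 = 1/10, 1/3 · 1/5 = 1/15; these sum to 7/30.
The posterior is then P(r = 1 | data) = 2/7, P(r = 3 | data) = 3/7, P(r = 4 | data) = 2/7.
So P(white next | data) = Σ P(white next | H) P(H | data) = (0)(2/7) + (2/3)(3/7) + (1)(2/7) = 4/7.

0.5714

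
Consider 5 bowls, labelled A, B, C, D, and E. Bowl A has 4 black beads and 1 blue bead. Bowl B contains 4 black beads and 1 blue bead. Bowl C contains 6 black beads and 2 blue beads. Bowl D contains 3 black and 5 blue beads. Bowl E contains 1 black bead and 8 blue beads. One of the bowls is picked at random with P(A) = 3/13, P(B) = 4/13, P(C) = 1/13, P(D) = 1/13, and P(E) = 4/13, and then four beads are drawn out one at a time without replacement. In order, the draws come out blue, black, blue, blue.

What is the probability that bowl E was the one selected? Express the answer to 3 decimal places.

0.806

Compute the likelihood of the observed sequence for each case: P(data | bowl A) = (1/5)(4/4)(0/3) = 0; P(data | bowl B) = (1/5)(4/4)(0/3) = 0; P(data | bowl C) = (2/8)(6/7)(1/6)(0/5) = 0; P(data | bowl D) = (5/8)(3/7)(4/6)(3/5) = 0.10714; P(data | bowl E) = (8/9)(1/8)(7/7)(6/6) = 0.11111.
The prior-weighted likelihoods are 3/13 · 0 = 0, 4/13 · 0 = 0, 1/13 · 0 = 0, 1/13 · 0.10714 = 0.0082418, 4/13 · 0.11111 = 0.034188; these sum to 0.04243.
By Bayes' rule, P(bowl E | data) = (0.034188) / (0.04243) = 0.80576.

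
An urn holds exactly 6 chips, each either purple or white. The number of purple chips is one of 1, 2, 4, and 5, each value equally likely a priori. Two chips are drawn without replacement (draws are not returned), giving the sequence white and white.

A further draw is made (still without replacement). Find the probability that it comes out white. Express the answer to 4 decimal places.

0.6176

Under each hypothesis, the probability of the observed sequence is: P(data | r = 1) = (5/6)(4/5) = 2/3; P(data | r = 2) = (4/6)(3/5) = 2/5; P(data | r = 4) = (2/6)(1/5) = 1/15; P(data | r = 5) = (1/6)(0/5) = 0.
Weighting by the prior gives 1/4 · 2/3 = 1/6, 1/4 · 2/5 = 1/10, 1/4 · 1/15 = 1/60, 1/4 · 0 = 0; with total 17/60.
Normalising, the posterior is P(r = 1 | data) = 10/17, P(r = 2 | data) = 6/17, P(r = 4 | data) = 1/17, P(r = 5 | data) = 0.
The predictive probability is P(white next | data) = (3/4)(10/17) + (1/2)(6/17) + (0)(1/17) = 21/34.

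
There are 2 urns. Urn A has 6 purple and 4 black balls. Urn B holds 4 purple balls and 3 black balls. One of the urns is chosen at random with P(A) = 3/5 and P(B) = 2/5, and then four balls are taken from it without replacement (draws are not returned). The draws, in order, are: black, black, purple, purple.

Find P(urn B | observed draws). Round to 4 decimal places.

For each hypothesis, P(data | H) works out to: P(data | urn A) = (4/10)(3/9)(6/8)(5/7) = 1/14; P(data | urn B) = (3/7)(2/6)(4/5)(3/4) = 3/35.
The prior-weighted likelihoods are 3/5 · 1/14 = 3/70, 2/5 · 3/35 = 6/175; summing to 27/350.
So P(urn B | data) = (6/175) / (27/350) = 4/9.

0.4444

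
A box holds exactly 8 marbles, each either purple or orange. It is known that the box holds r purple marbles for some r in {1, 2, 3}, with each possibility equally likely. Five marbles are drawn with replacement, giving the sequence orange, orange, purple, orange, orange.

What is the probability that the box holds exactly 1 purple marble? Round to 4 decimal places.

For each hypothesis, P(data | H) works out to: P(data | r = 1) = (7/8)(7/8)(1/8)(7/8)(7/8) = 0.073273; P(data | r = 2) = (6/8)(6/8)(2/8)(6/8)(6/8) = 0.079102; P(data | r = 3) = (5/8)(5/8)(3/8)(5/8)(5/8) = 0.05722.
Multiplying each by its prior: 1/3 · 0.073273 = 0.024424, 1/3 · 0.079102 = 0.026367, 1/3 · 0.05722 = 0.019073; with total 0.069865.
So P(r = 1 | data) = (0.024424) / (0.069865) = 0.34959.

0.3496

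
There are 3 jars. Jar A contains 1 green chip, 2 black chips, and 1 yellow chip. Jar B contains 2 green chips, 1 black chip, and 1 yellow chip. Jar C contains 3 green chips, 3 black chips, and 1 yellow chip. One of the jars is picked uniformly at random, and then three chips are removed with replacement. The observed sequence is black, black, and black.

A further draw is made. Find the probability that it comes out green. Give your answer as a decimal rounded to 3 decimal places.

0.332

The likelihood of the observed sequence under each hypothesis: P(data | jar A) = (2/4)(2/4)(2/4) = 0.125; P(data | jar B) = (1/4)(1/4)(1/4) = 0.015625; P(data | jar C) = (3/7)(3/7)(3/7) = 0.078717.
The prior-weighted likelihoods are 1/3 · 0.125 = 0.041667, 1/3 · 0.015625 = 0.0052083, 1/3 · 0.078717 = 0.026239; these sum to 0.073114.
The posterior is then P(jar A | data) = 0.56989, P(jar B | data) = 0.071236, P(jar C | data) = 0.35888.
So P(green next | data) = Σ P(green next | H) P(H | data) = (1/4)(0.56989) + (1/2)(0.071236) + (3/7)(0.35888) = 0.33189.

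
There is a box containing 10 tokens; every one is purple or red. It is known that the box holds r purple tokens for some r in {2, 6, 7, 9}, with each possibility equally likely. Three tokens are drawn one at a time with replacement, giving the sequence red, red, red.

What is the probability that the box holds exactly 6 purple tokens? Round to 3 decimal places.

0.106

Compute the likelihood of the observed sequence for each case: P(data | r = 2) = (8/10)(8/10)(8/10) = 0.512; P(data | r = 6) = (4/10)(4/10)(4/10) = 0.064; P(data | r = 7) = (3/10)(3/10)(3/10) = 0.027; P(data | r = 9) = (1/10)(1/10)(1/10) = 0.001.
Multiplying each by its prior: 1/4 · 0.512 = 0.128, 1/4 · 0.064 = 0.016, 1/4 · 0.027 = 0.00675, 1/4 · 0.001 = 0.00025; with total 0.151.
Hence P(r = 6 | data) = (0.016) / (0.151) = 0.10596.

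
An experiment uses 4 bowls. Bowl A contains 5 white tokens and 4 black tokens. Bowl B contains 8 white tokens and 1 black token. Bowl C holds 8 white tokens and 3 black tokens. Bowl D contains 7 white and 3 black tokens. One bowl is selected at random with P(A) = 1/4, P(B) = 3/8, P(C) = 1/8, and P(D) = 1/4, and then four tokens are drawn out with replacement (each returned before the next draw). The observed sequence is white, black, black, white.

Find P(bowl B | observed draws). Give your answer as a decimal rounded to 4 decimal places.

0.1050

Compute the likelihood of the observed sequence for each case: P(data | bowl A) = (5/9)(4/9)(4/9)(5/9) = 0.060966; P(data | bowl B) = (8/9)(1/9)(1/9)(8/9) = 0.0097546; P(data | bowl C) = (8/11)(3/11)(3/11)(8/11) = 0.039342; P(data | bowl D) = (7/10)(3/10)(3/10)(7/10) = 0.0441.
Multiplying each by its prior: 1/4 · 0.060966 = 0.015242, 3/8 · 0.0097546 = 0.003658, 1/8 · 0.039342 = 0.0049177, 1/4 · 0.0441 = 0.011025; summing to 0.034842.
By Bayes' rule, P(bowl B | data) = (0.003658) / (0.034842) = 0.10499.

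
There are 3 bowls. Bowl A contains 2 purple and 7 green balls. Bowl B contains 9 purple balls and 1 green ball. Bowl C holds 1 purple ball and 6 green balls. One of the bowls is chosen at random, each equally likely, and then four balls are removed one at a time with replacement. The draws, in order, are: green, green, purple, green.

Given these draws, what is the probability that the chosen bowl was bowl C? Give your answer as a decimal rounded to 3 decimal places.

Compute the likelihood of the observed sequence for each case: P(data | bowl A) = (7/9)(7/9)(2/9)(7/9) = 0.10456; P(data | bowl B) = (1/10)(1/10)(9/10)(1/10) = 0.0009; P(data | bowl C) = (6/7)(6/7)(1/7)(6/7) = 0.089963.
The prior-weighted likelihoods are 1/3 · 0.10456 = 0.034852, 1/3 · 0.0009 = 0.0003, 1/3 · 0.089963 = 0.029988; summing to 0.06514.
So P(bowl C | data) = (0.029988) / (0.06514) = 0.46036.

0.460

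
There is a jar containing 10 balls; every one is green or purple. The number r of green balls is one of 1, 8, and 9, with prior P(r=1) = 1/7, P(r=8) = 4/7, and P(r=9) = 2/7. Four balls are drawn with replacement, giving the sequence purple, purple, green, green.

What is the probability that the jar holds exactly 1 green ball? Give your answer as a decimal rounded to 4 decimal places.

Compute the likelihood of the observed sequence for each case: P(data | r = 1) = (9/10)(9/10)(1/10)(1/10) = 0.0081; P(data | r = 8) = (2/10)(2/10)(8/10)(8/10) = 0.0256; P(data | r = 9) = (1/10)(1/10)(9/10)(9/10) = 0.0081.
The prior-weighted likelihoods are 1/7 · 0.0081 = 0.0011571, 4/7 · 0.0256 = 0.014629, 2/7 · 0.0081 = 0.0023143; these sum to 0.0181.
Therefore the posterior P(r = 1 | data) = (0.0011571) / (0.0181) = 0.063931.

0.0639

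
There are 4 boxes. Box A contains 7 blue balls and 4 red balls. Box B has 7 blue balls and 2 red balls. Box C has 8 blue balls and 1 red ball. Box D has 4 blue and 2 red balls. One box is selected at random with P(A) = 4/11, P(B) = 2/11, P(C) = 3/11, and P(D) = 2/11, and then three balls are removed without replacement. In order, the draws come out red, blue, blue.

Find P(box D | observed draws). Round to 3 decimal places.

0.229

The likelihood of the observed sequence under each hypothesis: P(data | box A) = (4/11)(7/10)(6/9) = 0.1697; P(data | box B) = (2/9)(7/8)(6/7) = 0.16667; P(data | box C) = (1/9)(8/8)(7/7) = 0.11111; P(data | box D) = (2/6)(4/5)(3/4) = 0.2.
Multiplying each by its prior: 4/11 · 0.1697 = 0.061708, 2/11 · 0.16667 = 0.030303, 3/11 · 0.11111 = 0.030303, 2/11 · 0.2 = 0.036364; summing to 0.15868.
So P(box D | data) = (0.036364) / (0.15868) = 0.22917.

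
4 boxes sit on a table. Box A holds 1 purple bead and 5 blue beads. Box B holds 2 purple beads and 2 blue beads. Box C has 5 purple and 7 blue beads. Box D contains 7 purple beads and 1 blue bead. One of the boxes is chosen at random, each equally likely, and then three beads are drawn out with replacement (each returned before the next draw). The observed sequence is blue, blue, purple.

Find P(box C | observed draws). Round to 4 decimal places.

For each hypothesis, P(data | H) works out to: P(data | box A) = (5/6)(5/6)(1/6) = 0.11574; P(data | box B) = (2/4)(2/4)(2/4) = 0.125; P(data | box C) = (7/12)(7/12)(5/12) = 0.14178; P(data | box D) = (1/8)(1/8)(7/8) = 0.013672.
The prior-weighted likelihoods are 1/4 · 0.11574 = 0.028935, 1/4 · 0.125 = 0.03125, 1/4 · 0.14178 = 0.035446, 1/4 · 0.013672 = 0.003418; these sum to 0.099049.
By Bayes' rule, P(box C | data) = (0.035446) / (0.099049) = 0.35786.

0.3579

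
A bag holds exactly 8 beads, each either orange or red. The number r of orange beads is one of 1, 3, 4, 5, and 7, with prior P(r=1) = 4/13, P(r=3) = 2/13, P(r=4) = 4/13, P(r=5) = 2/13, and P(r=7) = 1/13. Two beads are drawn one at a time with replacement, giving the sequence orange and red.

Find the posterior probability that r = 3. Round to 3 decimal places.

Under each hypothesis, the probability of the observed sequence is: P(data | r = 1) = (1/8)(7/8) = 7/64; P(data | r = 3) = (3/8)(5/8) = 15/64; P(data | r = 4) = (4/8)(4/8) = 1/4; P(data | r = 5) = (5/8)(3/8) = 15/64; P(data | r = 7) = (7/8)(1/8) = 7/64.
Weighting by the prior gives 4/13 · 7/64 = 7/208, 2/13 · 15/64 = 15/416, 4/13 · 1/4 = 1/13, 2/13 · 15/64 = 15/416, 1/13 · 7/64 = 7/832; with total 159/832.
Therefore the posterior P(r = 3 | data) = (15/416) / (159/832) = 10/53.

0.189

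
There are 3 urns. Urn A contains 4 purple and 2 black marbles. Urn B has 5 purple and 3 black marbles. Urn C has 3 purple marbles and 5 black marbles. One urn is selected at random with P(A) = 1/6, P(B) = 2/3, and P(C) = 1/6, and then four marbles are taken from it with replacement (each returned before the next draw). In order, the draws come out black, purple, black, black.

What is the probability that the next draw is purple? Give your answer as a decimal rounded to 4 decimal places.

Under each hypothesis, the probability of the observed sequence is: P(data | urn A) = (2/6)(4/6)(2/6)(2/6) = 0.024691; P(data | urn B) = (3/8)(5/8)(3/8)(3/8) = 0.032959; P(data | urn C) = (5/8)(3/8)(5/8)(5/8) = 0.091553.
Weighting by the prior gives 1/6 · 0.024691 = 0.0041152, 2/3 · 0.032959 = 0.021973, 1/6 · 0.091553 = 0.015259; with total 0.041347.
Normalising, the posterior is P(urn A | data) = 0.09953, P(urn B | data) = 0.53143, P(urn C | data) = 0.36905.
Averaging over the posterior, P(purple next | data) = (2/3)(0.09953) + (5/8)(0.53143) + (3/8)(0.36905) = 0.53689.

0.5369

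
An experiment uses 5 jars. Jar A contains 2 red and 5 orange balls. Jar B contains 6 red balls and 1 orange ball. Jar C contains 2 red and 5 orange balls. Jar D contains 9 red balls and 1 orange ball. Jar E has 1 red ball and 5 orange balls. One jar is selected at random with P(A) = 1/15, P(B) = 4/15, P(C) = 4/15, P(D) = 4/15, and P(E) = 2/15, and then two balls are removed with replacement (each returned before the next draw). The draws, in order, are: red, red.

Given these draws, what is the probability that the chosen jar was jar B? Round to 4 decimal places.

0.4424

For each hypothesis, P(data | H) works out to: P(data | jar A) = (2/7)(2/7) = 0.081633; P(data | jar B) = (6/7)(6/7) = 0.73469; P(data | jar C) = (2/7)(2/7) = 0.081633; P(data | jar D) = (9/10)(9/10) = 0.81; P(data | jar E) = (1/6)(1/6) = 0.027778.
The prior-weighted likelihoods are 1/15 · 0.081633 = 0.0054422, 4/15 · 0.73469 = 0.19592, 4/15 · 0.081633 = 0.021769, 4/15 · 0.81 = 0.216, 2/15 · 0.027778 = 0.0037037; with total 0.44283.
Therefore the posterior P(jar B | data) = (0.19592) / (0.44283) = 0.44242.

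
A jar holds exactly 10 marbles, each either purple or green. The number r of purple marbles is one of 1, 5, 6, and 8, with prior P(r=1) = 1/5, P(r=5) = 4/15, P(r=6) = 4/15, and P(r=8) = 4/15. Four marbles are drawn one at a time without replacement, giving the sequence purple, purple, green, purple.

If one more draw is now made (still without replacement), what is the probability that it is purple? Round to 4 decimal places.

0.6198

Compute the likelihood of the observed sequence for each case: P(data | r = 1) = (1/10)(0/9) = 0; P(data | r = 5) = (5/10)(4/9)(5/8)(3/7) = 0.059524; P(data | r = 6) = (6/10)(5/9)(4/8)(4/7) = 0.095238; P(data | r = 8) = (8/10)(7/9)(2/8)(6/7) = 0.13333.
Weighting by the prior gives 1/5 · 0 = 0, 4/15 · 0.059524 = 0.015873, 4/15 · 0.095238 = 0.025397, 4/15 · 0.13333 = 0.035556; summing to 0.076825.
Dividing through by the total gives posterior P(r = 1 | data) = 0, P(r = 5 | data) = 0.20661, P(r = 6 | data) = 0.33058, P(r = 8 | data) = 0.46281.
Averaging over the posterior, P(purple next | data) = (1/3)(0.20661) + (1/2)(0.33058) + (5/6)(0.46281) = 0.61983.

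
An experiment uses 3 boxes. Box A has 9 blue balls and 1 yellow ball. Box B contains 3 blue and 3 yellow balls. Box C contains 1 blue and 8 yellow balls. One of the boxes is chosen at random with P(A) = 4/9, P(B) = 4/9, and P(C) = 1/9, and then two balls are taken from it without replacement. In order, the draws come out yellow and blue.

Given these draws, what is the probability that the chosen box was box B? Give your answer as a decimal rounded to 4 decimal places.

Under each hypothesis, the probability of the observed sequence is: P(data | box A) = (1/10)(9/9) = 1/10; P(data | box B) = (3/6)(3/5) = 3/10; P(data | box C) = (8/9)(1/8) = 1/9.
The prior-weighted likelihoods are 4/9 · 1/10 = 2/45, 4/9 · 3/10 = 2/15, 1/9 · 1/9 = 1/81; these sum to 77/405.
Hence P(box B | data) = (2/15) / (77/405) = 54/77.

0.7013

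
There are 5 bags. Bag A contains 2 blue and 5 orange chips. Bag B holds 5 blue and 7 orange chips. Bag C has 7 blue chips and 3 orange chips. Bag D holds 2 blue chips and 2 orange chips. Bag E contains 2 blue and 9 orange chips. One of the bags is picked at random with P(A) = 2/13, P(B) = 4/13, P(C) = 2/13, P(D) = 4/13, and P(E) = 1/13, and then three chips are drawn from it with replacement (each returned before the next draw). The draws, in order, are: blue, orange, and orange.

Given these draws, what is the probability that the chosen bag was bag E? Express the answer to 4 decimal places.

0.0758

The likelihood of the observed sequence under each hypothesis: P(data | bag A) = (2/7)(5/7)(5/7) = 0.14577; P(data | bag B) = (5/12)(7/12)(7/12) = 0.14178; P(data | bag C) = (7/10)(3/10)(3/10) = 0.063; P(data | bag D) = (2/4)(2/4)(2/4) = 0.125; P(data | bag E) = (2/11)(9/11)(9/11) = 0.12171.
Weighting by the prior gives 2/13 · 0.14577 = 0.022427, 4/13 · 0.14178 = 0.043625, 2/13 · 0.063 = 0.0096923, 4/13 · 0.125 = 0.038462, 1/13 · 0.12171 = 0.0093625; these sum to 0.12357.
Therefore the posterior P(bag E | data) = (0.0093625) / (0.12357) = 0.075768.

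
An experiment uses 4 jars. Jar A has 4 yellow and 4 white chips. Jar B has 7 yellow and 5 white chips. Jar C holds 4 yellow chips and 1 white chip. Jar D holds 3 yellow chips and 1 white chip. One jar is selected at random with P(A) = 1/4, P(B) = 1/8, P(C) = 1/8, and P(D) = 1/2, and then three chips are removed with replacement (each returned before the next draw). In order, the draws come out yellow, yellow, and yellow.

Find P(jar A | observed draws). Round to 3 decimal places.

0.094

Compute the likelihood of the observed sequence for each case: P(data | jar A) = (4/8)(4/8)(4/8) = 0.125; P(data | jar B) = (7/12)(7/12)(7/12) = 0.1985; P(data | jar C) = (4/5)(4/5)(4/5) = 0.512; P(data | jar D) = (3/4)(3/4)(3/4) = 0.42188.
Weighting by the prior gives 1/4 · 0.125 = 0.03125, 1/8 · 0.1985 = 0.024812, 1/8 · 0.512 = 0.064, 1/2 · 0.42188 = 0.21094; summing to 0.331.
Therefore the posterior P(jar A | data) = (0.03125) / (0.331) = 0.094411.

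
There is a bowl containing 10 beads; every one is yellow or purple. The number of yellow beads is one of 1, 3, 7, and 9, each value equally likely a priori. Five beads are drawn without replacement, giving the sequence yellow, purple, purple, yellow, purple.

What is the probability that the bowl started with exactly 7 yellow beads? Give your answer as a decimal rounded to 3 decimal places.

0.167

For each hypothesis, P(data | H) works out to: P(data | r = 1) = (1/10)(9/9)(8/8)(0/7) = 0; P(data | r = 3) = (3/10)(7/9)(6/8)(2/7)(5/6) = 1/24; P(data | r = 7) = (7/10)(3/9)(2/8)(6/7)(1/6) = 1/120; P(data | r = 9) = (9/10)(1/9)(0/8) = 0.
Multiplying each by its prior: 1/4 · 0 = 0, 1/4 · 1/24 = 1/96, 1/4 · 1/120 = 1/480, 1/4 · 0 = 0; with total 1/80.
Hence P(r = 7 | data) = (1/480) / (1/80) = 1/6.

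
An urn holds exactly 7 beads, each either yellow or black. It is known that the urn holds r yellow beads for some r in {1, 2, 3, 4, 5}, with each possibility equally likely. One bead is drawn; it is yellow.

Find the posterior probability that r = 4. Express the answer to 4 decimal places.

0.2667

For each hypothesis, P(data | H) works out to: P(data | r = 1) = (1/7) = 1/7; P(data | r = 2) = (2/7) = 2/7; P(data | r = 3) = (3/7) = 3/7; P(data | r = 4) = (4/7) = 4/7; P(data | r = 5) = (5/7) = 5/7.
The prior-weighted likelihoods are 1/5 · 1/7 = 1/35, 1/5 · 2/7 = 2/35, 1/5 · 3/7 = 3/35, 1/5 · 4/7 = 4/35, 1/5 · 5/7 = 1/7; summing to 3/7.
Therefore the posterior P(r = 4 | data) = (4/35) / (3/7) = 4/15.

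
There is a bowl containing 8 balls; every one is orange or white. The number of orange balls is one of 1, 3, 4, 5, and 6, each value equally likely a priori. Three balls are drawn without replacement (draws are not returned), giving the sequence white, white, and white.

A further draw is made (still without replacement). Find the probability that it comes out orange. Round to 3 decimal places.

Under each hypothesis, the probability of the observed sequence is: P(data | r = 1) = (7/8)(6/7)(5/6) = 5/8; P(data | r = 3) = (5/8)(4/7)(3/6) = 5/28; P(data | r = 4) = (4/8)(3/7)(2/6) = 1/14; P(data | r = 5) = (3/8)(2/7)(1/6) = 1/56; P(data | r = 6) = (2/8)(1/7)(0/6) = 0.
Weighting by the prior gives 1/5 · 5/8 = 1/8, 1/5 · 5/28 = 1/28, 1/5 · 1/14 = 1/70, 1/5 · 1/56 = 1/280, 1/5 · 0 = 0; with total 5/28.
Normalising, the posterior is P(r = 1 | data) = 7/10, P(r = 3 | data) = 1/5, P(r = 4 | data) = 2/25, P(r = 5 | data) = 1/50, P(r = 6 | data) = 0.
The predictive probability is P(orange next | data) = (1/5)(7/10) + (3/5)(1/5) + (4/5)(2/25) + (1)(1/50) = 43/125.

0.344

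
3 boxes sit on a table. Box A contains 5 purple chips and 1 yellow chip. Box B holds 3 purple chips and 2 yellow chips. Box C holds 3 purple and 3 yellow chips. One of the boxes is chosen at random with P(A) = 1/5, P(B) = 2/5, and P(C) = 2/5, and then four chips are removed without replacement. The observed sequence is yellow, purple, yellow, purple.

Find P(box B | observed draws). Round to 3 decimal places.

0.500

For each hypothesis, P(data | H) works out to: P(data | box A) = (1/6)(5/5)(0/4) = 0; P(data | box B) = (2/5)(3/4)(1/3)(2/2) = 1/10; P(data | box C) = (3/6)(3/5)(2/4)(2/3) = 1/10.
The prior-weighted likelihoods are 1/5 · 0 = 0, 2/5 · 1/10 = 1/25, 2/5 · 1/10 = 1/25; summing to 2/25.
So P(box B | data) = (1/25) / (2/25) = 1/2.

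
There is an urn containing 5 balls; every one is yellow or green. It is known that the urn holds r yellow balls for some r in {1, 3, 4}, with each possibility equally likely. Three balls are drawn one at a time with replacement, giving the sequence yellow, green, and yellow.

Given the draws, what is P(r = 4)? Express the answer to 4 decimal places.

0.4211

For each hypothesis, P(data | H) works out to: P(data | r = 1) = (1/5)(4/5)(1/5) = 4/125; P(data | r = 3) = (3/5)(2/5)(3/5) = 18/125; P(data | r = 4) = (4/5)(1/5)(4/5) = 16/125.
Multiplying each by its prior: 1/3 · 4/125 = 4/375, 1/3 · 18/125 = 6/125, 1/3 · 16/125 = 16/375; with total 38/375.
So P(r = 4 | data) = (16/375) / (38/375) = 8/19.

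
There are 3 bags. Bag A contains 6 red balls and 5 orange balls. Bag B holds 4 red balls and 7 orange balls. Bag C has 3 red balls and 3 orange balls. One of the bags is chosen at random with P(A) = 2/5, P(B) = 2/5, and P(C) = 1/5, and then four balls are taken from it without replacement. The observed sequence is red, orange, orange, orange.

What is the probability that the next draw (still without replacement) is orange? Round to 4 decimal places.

Compute the likelihood of the observed sequence for each case: P(data | bag A) = (6/11)(5/10)(4/9)(3/8) = 0.045455; P(data | bag B) = (4/11)(7/10)(6/9)(5/8) = 0.10606; P(data | bag C) = (3/6)(3/5)(2/4)(1/3) = 0.05.
Weighting by the prior gives 2/5 · 0.045455 = 0.018182, 2/5 · 0.10606 = 0.042424, 1/5 · 0.05 = 0.01; these sum to 0.070606.
The posterior is then P(bag A | data) = 0.25751, P(bag B | data) = 0.60086, P(bag C | data) = 0.14163.
So P(orange next | data) = Σ P(orange next | H) P(H | data) = (2/7)(0.25751) + (4/7)(0.60086) + (0)(0.14163) = 0.41692.

0.4169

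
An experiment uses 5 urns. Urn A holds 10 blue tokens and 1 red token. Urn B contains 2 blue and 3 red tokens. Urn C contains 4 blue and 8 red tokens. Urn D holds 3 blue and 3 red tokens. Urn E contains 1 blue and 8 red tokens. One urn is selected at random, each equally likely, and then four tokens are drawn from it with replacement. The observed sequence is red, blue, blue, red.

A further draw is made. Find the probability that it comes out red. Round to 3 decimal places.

Under each hypothesis, the probability of the observed sequence is: P(data | urn A) = (1/11)(10/11)(10/11)(1/11) = 0.0068301; P(data | urn B) = (3/5)(2/5)(2/5)(3/5) = 0.0576; P(data | urn C) = (8/12)(4/12)(4/12)(8/12) = 0.049383; P(data | urn D) = (3/6)(3/6)(3/6)(3/6) = 0.0625; P(data | urn E) = (8/9)(1/9)(1/9)(8/9) = 0.0097546.
Weighting by the prior gives 1/5 · 0.0068301 = 0.001366, 1/5 · 0.0576 = 0.01152, 1/5 · 0.049383 = 0.0098765, 1/5 · 0.0625 = 0.0125, 1/5 · 0.0097546 = 0.0019509; these sum to 0.037213.
The posterior is then P(urn A | data) = 0.036708, P(urn B | data) = 0.30957, P(urn C | data) = 0.2654, P(urn D | data) = 0.3359, P(urn E | data) = 0.052425.
So P(red next | data) = Σ P(red next | H) P(H | data) = (1/11)(0.036708) + (3/5)(0.30957) + (2/3)(0.2654) + (1/2)(0.3359) + (8/9)(0.052425) = 0.58056.

0.581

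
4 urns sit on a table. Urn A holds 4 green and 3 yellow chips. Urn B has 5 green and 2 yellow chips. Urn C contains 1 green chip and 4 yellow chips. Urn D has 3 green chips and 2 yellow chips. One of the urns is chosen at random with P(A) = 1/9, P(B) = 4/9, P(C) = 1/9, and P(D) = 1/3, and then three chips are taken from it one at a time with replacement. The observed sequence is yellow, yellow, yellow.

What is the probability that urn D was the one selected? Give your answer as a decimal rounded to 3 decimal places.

The likelihood of the observed sequence under each hypothesis: P(data | urn A) = (3/7)(3/7)(3/7) = 0.078717; P(data | urn B) = (2/7)(2/7)(2/7) = 0.023324; P(data | urn C) = (4/5)(4/5)(4/5) = 0.512; P(data | urn D) = (2/5)(2/5)(2/5) = 0.064.
The prior-weighted likelihoods are 1/9 · 0.078717 = 0.0087464, 4/9 · 0.023324 = 0.010366, 1/9 · 0.512 = 0.056889, 1/3 · 0.064 = 0.021333; summing to 0.097335.
By Bayes' rule, P(urn D | data) = (0.021333) / (0.097335) = 0.21918.

0.219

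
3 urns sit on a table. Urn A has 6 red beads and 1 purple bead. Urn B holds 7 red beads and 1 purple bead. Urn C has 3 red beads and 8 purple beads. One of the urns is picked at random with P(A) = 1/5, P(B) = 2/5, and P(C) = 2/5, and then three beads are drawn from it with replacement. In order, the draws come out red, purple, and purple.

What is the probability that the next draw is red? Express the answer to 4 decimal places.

Under each hypothesis, the probability of the observed sequence is: P(data | urn A) = (6/7)(1/7)(1/7) = 0.017493; P(data | urn B) = (7/8)(1/8)(1/8) = 0.013672; P(data | urn C) = (3/11)(8/11)(8/11) = 0.14425.
The prior-weighted likelihoods are 1/5 · 0.017493 = 0.0034985, 2/5 · 0.013672 = 0.0054687, 2/5 · 0.14425 = 0.057701; summing to 0.066668.
Normalising, the posterior is P(urn A | data) = 0.052477, P(urn B | data) = 0.082029, P(urn C | data) = 0.86549.
Averaging over the posterior, P(red next | data) = (6/7)(0.052477) + (7/8)(0.082029) + (3/11)(0.86549) = 0.3528.

0.3528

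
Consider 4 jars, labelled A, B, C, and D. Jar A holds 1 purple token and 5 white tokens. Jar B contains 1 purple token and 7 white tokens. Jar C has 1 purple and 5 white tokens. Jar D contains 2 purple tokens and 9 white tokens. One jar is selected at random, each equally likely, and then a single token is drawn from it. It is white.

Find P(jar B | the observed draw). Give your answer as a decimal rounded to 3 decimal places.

0.260

For each hypothesis, P(data | H) works out to: P(data | jar A) = (5/6) = 0.83333; P(data | jar B) = (7/8) = 0.875; P(data | jar C) = (5/6) = 0.83333; P(data | jar D) = (9/11) = 0.81818.
The prior-weighted likelihoods are 1/4 · 0.83333 = 0.20833, 1/4 · 0.875 = 0.21875, 1/4 · 0.83333 = 0.20833, 1/4 · 0.81818 = 0.20455; these sum to 0.83996.
So P(jar B | data) = (0.21875) / (0.83996) = 0.26043.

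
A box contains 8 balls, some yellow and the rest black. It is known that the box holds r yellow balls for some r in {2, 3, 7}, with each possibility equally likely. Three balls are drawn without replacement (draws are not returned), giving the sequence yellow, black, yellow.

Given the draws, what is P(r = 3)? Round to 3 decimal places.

Compute the likelihood of the observed sequence for each case: P(data | r = 2) = (2/8)(6/7)(1/6) = 1/28; P(data | r = 3) = (3/8)(5/7)(2/6) = 5/56; P(data | r = 7) = (7/8)(1/7)(6/6) = 1/8.
Weighting by the prior gives 1/3 · 1/28 = 1/84, 1/3 · 5/56 = 5/168, 1/3 · 1/8 = 1/24; these sum to 1/12.
By Bayes' rule, P(r = 3 | data) = (5/168) / (1/12) = 5/14.

0.357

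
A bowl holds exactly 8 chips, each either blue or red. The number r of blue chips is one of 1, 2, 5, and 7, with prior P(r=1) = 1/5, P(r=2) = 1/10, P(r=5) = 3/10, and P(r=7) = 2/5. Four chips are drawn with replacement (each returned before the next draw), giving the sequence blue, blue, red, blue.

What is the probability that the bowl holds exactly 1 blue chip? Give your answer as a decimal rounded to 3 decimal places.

0.005

For each hypothesis, P(data | H) works out to: P(data | r = 1) = (1/8)(1/8)(7/8)(1/8) = 0.001709; P(data | r = 2) = (2/8)(2/8)(6/8)(2/8) = 0.011719; P(data | r = 5) = (5/8)(5/8)(3/8)(5/8) = 0.091553; P(data | r = 7) = (7/8)(7/8)(1/8)(7/8) = 0.08374.
Weighting by the prior gives 1/5 · 0.001709 = 0.0003418, 1/10 · 0.011719 = 0.0011719, 3/10 · 0.091553 = 0.027466, 2/5 · 0.08374 = 0.033496; these sum to 0.062476.
Hence P(r = 1 | data) = (0.0003418) / (0.062476) = 0.0054709.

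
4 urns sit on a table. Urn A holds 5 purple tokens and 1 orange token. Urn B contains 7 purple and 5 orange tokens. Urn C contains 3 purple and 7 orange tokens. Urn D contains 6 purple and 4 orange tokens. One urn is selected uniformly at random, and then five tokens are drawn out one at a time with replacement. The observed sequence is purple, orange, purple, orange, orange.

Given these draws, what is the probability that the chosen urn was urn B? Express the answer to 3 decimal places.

0.301

For each hypothesis, P(data | H) works out to: P(data | urn A) = (5/6)(1/6)(5/6)(1/6)(1/6) = 0.003215; P(data | urn B) = (7/12)(5/12)(7/12)(5/12)(5/12) = 0.024615; P(data | urn C) = (3/10)(7/10)(3/10)(7/10)(7/10) = 0.03087; P(data | urn D) = (6/10)(4/10)(6/10)(4/10)(4/10) = 0.02304.
The prior-weighted likelihoods are 1/4 · 0.003215 = 0.00080376, 1/4 · 0.024615 = 0.0061538, 1/4 · 0.03087 = 0.0077175, 1/4 · 0.02304 = 0.00576; summing to 0.020435.
By Bayes' rule, P(urn B | data) = (0.0061538) / (0.020435) = 0.30114.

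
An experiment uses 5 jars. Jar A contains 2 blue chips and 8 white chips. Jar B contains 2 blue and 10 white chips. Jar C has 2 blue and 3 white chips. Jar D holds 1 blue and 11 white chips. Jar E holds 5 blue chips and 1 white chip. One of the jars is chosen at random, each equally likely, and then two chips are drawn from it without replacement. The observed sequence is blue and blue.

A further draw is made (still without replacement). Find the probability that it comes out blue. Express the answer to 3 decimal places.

For each hypothesis, P(data | H) works out to: P(data | jar A) = (2/10)(1/9) = 0.022222; P(data | jar B) = (2/12)(1/11) = 0.015152; P(data | jar C) = (2/5)(1/4) = 0.1; P(data | jar D) = (1/12)(0/11) = 0; P(data | jar E) = (5/6)(4/5) = 0.66667.
The prior-weighted likelihoods are 1/5 · 0.022222 = 0.0044444, 1/5 · 0.015152 = 0.0030303, 1/5 · 0.1 = 0.02, 1/5 · 0 = 0, 1/5 · 0.66667 = 0.13333; with total 0.16081.
The posterior is then P(jar A | data) = 0.027638, P(jar B | data) = 0.018844, P(jar C | data) = 0.12437, P(jar D | data) = 0, P(jar E | data) = 0.82915.
So P(blue next | data) = Σ P(blue next | H) P(H | data) = (0)(0.027638) + (0)(0.018844) + (0)(0.12437) + (3/4)(0.82915) = 0.62186.

0.622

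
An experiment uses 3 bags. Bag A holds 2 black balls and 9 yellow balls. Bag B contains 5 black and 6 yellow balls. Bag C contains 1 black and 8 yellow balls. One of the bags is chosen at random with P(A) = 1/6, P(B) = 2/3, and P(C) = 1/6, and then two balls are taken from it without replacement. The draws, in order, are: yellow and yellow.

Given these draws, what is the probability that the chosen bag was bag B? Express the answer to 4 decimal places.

The likelihood of the observed sequence under each hypothesis: P(data | bag A) = (9/11)(8/10) = 0.65455; P(data | bag B) = (6/11)(5/10) = 0.27273; P(data | bag C) = (8/9)(7/8) = 0.77778.
Multiplying each by its prior: 1/6 · 0.65455 = 0.10909, 2/3 · 0.27273 = 0.18182, 1/6 · 0.77778 = 0.12963; these sum to 0.42054.
So P(bag B | data) = (0.18182) / (0.42054) = 0.43235.

0.4323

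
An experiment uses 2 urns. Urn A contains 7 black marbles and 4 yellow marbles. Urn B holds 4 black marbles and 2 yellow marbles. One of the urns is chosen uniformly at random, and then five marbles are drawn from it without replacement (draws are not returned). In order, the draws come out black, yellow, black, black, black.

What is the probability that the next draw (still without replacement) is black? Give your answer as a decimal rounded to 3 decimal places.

0.238

Compute the likelihood of the observed sequence for each case: P(data | urn A) = (7/11)(4/10)(6/9)(5/8)(4/7) = 2/33; P(data | urn B) = (4/6)(2/5)(3/4)(2/3)(1/2) = 1/15.
Multiplying each by its prior: 1/2 · 2/33 = 1/33, 1/2 · 1/15 = 1/30; summing to 7/110.
The posterior is then P(urn A | data) = 10/21, P(urn B | data) = 11/21.
The predictive probability is P(black next | data) = (1/2)(10/21) + (0)(11/21) = 5/21.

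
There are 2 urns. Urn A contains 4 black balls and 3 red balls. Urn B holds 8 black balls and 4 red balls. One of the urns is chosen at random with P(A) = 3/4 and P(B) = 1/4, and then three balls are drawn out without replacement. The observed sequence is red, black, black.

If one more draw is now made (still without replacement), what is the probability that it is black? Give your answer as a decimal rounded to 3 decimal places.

For each hypothesis, P(data | H) works out to: P(data | urn A) = (3/7)(4/6)(3/5) = 6/35; P(data | urn B) = (4/12)(8/11)(7/10) = 28/165.
Multiplying each by its prior: 3/4 · 6/35 = 9/70, 1/4 · 28/165 = 7/165; summing to 79/462.
Dividing through by the total gives posterior P(urn A | data) = 0.7519, P(urn B | data) = 0.2481.
Averaging over the posterior, P(black next | data) = (1/2)(0.7519) + (2/3)(0.2481) = 0.54135.

0.541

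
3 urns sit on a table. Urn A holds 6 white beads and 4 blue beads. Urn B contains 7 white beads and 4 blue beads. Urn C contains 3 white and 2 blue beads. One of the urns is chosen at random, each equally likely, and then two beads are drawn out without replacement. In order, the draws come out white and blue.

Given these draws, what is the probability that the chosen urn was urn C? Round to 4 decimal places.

0.3653

For each hypothesis, P(data | H) works out to: P(data | urn A) = (6/10)(4/9) = 4/15; P(data | urn B) = (7/11)(4/10) = 14/55; P(data | urn C) = (3/5)(2/4) = 3/10.
Weighting by the prior gives 1/3 · 4/15 = 4/45, 1/3 · 14/55 = 14/165, 1/3 · 3/10 = 1/10; summing to 271/990.
Therefore the posterior P(urn C | data) = (1/10) / (271/990) = 99/271.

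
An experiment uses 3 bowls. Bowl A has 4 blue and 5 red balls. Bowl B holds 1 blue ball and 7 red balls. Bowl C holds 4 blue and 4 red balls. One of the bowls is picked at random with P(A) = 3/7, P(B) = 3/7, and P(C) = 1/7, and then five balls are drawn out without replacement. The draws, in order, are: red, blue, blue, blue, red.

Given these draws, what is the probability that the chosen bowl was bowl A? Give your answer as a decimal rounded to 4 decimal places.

0.6897

Under each hypothesis, the probability of the observed sequence is: P(data | bowl A) = (5/9)(4/8)(3/7)(2/6)(4/5) = 0.031746; P(data | bowl B) = (7/8)(1/7)(0/6) = 0; P(data | bowl C) = (4/8)(4/7)(3/6)(2/5)(3/4) = 0.042857.
The prior-weighted likelihoods are 3/7 · 0.031746 = 0.013605, 3/7 · 0 = 0, 1/7 · 0.042857 = 0.0061224; summing to 0.019728.
So P(bowl A | data) = (0.013605) / (0.019728) = 0.68966.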